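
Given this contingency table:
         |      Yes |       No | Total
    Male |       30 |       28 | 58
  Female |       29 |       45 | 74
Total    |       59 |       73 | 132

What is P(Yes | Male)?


P(Yes | Male) = 30/(30+28) = 30/58 = 15/29

P(Yes|Male) = 15/29 ≈ 51.72%


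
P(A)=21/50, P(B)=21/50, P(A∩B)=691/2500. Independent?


P(A)×P(B) = 441/2500
P(A∩B) = 691/2500
Not equal → NOT independent

No, not independent


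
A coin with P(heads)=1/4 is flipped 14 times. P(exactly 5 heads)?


Binomial: P(X=5) = C(14,5)×p^5×(1-p)^9
= 2002 × 1/1024 × 19683/262144 = 19702683/134217728

P(X=5) = 19702683/134217728 ≈ 14.68%


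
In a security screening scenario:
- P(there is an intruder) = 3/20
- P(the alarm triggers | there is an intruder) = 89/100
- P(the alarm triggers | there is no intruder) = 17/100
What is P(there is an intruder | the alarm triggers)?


Using Bayes' theorem:
P(A|B) = P(B|A)·P(A) / P(B)

P(the alarm triggers) = 89/100 × 3/20 + 17/100 × 17/20
= 267/2000 + 289/2000 = 139/500

P(there is an intruder|the alarm triggers) = (267/2000) / (139/500) = 267/556

P(there is an intruder|the alarm triggers) = 267/556 ≈ 48.02%


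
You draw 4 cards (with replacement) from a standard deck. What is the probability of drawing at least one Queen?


P(not a Queen) = 48/52 = 12/13
P(none in 4 draws) = (12/13)^4 = 20736/28561
P(≥1 Queen) = 1 - 20736/28561 = 7825/28561

P = 7825/28561 ≈ 27.40%


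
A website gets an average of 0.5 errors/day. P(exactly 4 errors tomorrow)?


Poisson(λ=0.5): P(X=4) = e^(-λ)×λ^k/k!
= e^(-0.5) × 0.5^4 / 4!
≈ 0.6065306597 × 0.0625 / 24 ≈ 0.001580

P(X=4) ≈ 0.001580 ≈ 0.16%


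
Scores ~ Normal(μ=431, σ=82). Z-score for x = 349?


z = (x - μ)/σ = (349 - 431)/82 = -1.0

z = -1.0


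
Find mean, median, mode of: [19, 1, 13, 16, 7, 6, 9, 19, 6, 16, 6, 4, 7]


Sorted: [1, 4, 6, 6, 6, 7, 7, 9, 13, 16, 16, 19, 19]
Mean = 129/13
Median = 7
Freq: {19: 2, 1: 1, 13: 1, 16: 2, 7: 2, 6: 3, 9: 1, 4: 1}
Mode: [6]

Mean=129/13, Median=7, Mode=6


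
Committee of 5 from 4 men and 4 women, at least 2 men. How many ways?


Count by #men:
  2M,3W: C(4,2)×C(4,3)=24
  3M,2W: C(4,3)×C(4,2)=24
  4M,1W: C(4,4)×C(4,1)=4
Total = 52

52


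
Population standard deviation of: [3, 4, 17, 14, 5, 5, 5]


Mean = 53/7
  (3-53/7)²=1024/49
  (4-53/7)²=625/49
  (17-53/7)²=4356/49
  (14-53/7)²=2025/49
  (5-53/7)²=324/49
  (5-53/7)²=324/49
  (5-53/7)²=324/49
Σ(x-μ)² = 1286/7
σ² = (1286/7)/7 = 1286/49

σ = √(1286/49) ≈ 5.1230


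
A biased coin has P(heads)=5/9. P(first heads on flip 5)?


Geometric: P(X=5) = (1-p)^(k-1)×p = (4/9)^4×5/9 = 1280/59049

P(X=5) = 1280/59049 ≈ 2.17%


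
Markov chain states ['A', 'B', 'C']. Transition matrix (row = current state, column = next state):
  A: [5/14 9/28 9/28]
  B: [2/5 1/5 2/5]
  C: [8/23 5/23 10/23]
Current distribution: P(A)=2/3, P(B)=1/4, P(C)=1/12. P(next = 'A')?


P(next=A) = Σᵢ P(now=i)×P(i→A)
= 2/3×5/14 + 1/4×2/5 + 1/12×8/23
= 5/21 + 1/10 + 2/69 = 591/1610

P = 591/1610 ≈ 0.3671


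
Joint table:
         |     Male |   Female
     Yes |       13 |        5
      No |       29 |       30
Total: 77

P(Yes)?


P(Yes) = (13+5)/77 = 18/77

P(Yes) = 18/77 ≈ 23.38%


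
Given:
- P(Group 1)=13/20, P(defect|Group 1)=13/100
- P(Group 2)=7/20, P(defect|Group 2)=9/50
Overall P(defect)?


P(B) = Σ P(B|Aᵢ)×P(Aᵢ)
  13/100×13/20 = 169/2000
  9/50×7/20 = 63/1000
Sum = 59/400

P(defect) = 59/400 ≈ 14.75%


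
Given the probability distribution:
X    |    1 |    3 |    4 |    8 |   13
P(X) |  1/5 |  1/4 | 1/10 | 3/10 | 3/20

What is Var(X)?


E[X] = 57/10
E[X²] = 243/5
Var(X) = E[X²] - (E[X])² = 243/5 - 3249/100 = 1611/100

Var(X) = 1611/100 ≈ 16.1100


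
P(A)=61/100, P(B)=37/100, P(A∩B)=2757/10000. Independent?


P(A)×P(B) = 2257/10000
P(A∩B) = 2757/10000
Not equal → NOT independent

No, not independent


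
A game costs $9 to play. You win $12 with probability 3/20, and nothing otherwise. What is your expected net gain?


E[gain] = (12-9)×3/20 + (-9)×17/20
= 9/20 - 153/20 = -36/5

Expected net gain = $-36/5 ≈ $-7.20


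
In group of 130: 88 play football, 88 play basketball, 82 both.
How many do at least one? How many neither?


|A∪B| = 88+88-82 = 94
Neither = 130-94 = 36

At least one: 94; Neither: 36


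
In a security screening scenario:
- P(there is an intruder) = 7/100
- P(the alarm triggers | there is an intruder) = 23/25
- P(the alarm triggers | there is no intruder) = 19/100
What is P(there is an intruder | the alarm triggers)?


Using Bayes' theorem:
P(A|B) = P(B|A)·P(A) / P(B)

P(the alarm triggers) = 23/25 × 7/100 + 19/100 × 93/100
= 161/2500 + 1767/10000 = 2411/10000

P(there is an intruder|the alarm triggers) = (161/2500) / (2411/10000) = 644/2411

P(there is an intruder|the alarm triggers) = 644/2411 ≈ 26.71%


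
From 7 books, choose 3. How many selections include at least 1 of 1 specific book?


Complement: C(7,3) - C(6,3) = 35 - 20 = 15

15


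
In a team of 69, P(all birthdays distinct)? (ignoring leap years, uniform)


P(all different) = Π(365-i)/365 for i=0..68
= (365/365)×(364/365)×...×(297/365)
= 0.001036

P ≈ 0.0010 ≈ 0.10%


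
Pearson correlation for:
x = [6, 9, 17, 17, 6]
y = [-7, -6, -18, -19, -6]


n=5, Σx=55, Σy=-56, Σxy=-761, Σx²=731, Σy²=806
r = (5×(-761) - 55×(-56))/√((5×731 - 55²)(5×806 - (-56)²))
= -725/√(630×894) = -725/√563220 ≈ -725/750.4798 ≈ -0.9660

r ≈ -0.9660


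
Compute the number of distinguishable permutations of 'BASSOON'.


Letters: 7, freq: {'B': 1, 'A': 1, 'S': 2, 'O': 2, 'N': 1}
7!/(1!×1!×2!×2!×1!) = 5040/4 = 1260

1260


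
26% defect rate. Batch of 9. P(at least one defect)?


P(all good) = (37/50)^9 = 129961739795077/1953125000000000
P(≥1 defect) = 1823163260204923/1953125000000000

P = 1823163260204923/1953125000000000 ≈ 93.35%


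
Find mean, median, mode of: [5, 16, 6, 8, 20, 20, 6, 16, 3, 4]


Sorted: [3, 4, 5, 6, 6, 8, 16, 16, 20, 20]
Mean = 104/10 = 52/5
Median = 7
Freq: {5: 1, 16: 2, 6: 2, 8: 1, 20: 2, 3: 1, 4: 1}
Mode: [6, 16, 20]

Mean=52/5, Median=7, Mode=[6, 16, 20]


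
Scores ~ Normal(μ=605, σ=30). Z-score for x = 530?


z = (x - μ)/σ = (530 - 605)/30 = -2.5

z = -2.5


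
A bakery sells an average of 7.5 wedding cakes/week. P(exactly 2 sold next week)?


Poisson(λ=7.5): P(X=2) = e^(-λ)×λ^k/k!
= e^(-7.5) × 7.5^2 / 2!
≈ 0.0005530843701 × 56.25 / 2 ≈ 0.015555

P(X=2) ≈ 0.015555 ≈ 1.56%


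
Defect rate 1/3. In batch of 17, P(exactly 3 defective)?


Binomial: P(X=3) = C(17,3)×p^3×(1-p)^14
= 680 × 1/27 × 16384/4782969 = 11141120/129140163

P(X=3) = 11141120/129140163 ≈ 8.63%


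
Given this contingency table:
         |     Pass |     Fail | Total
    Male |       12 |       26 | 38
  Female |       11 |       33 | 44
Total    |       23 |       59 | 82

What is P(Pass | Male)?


P(Pass | Male) = 12/(12+26) = 12/38 = 6/19

P(Pass|Male) = 6/19 ≈ 31.58%


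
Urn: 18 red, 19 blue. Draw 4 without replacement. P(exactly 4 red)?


Hypergeometric: C(18,4)×C(19,0)/C(37,4)
= 3060×1/66045 = 12/259

P(X=4) = 12/259 ≈ 4.63%


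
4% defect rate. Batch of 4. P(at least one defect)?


P(all good) = (24/25)^4 = 331776/390625
P(≥1 defect) = 58849/390625

P = 58849/390625 ≈ 15.07%


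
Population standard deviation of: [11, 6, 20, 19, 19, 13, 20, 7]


Mean = 115/8
  (11-115/8)²=729/64
  (6-115/8)²=4489/64
  (20-115/8)²=2025/64
  (19-115/8)²=1369/64
  (19-115/8)²=1369/64
  (13-115/8)²=121/64
  (20-115/8)²=2025/64
  (7-115/8)²=3481/64
Σ(x-μ)² = 1951/8
σ² = (1951/8)/8 = 1951/64

σ = √(1951/64) ≈ 5.5213


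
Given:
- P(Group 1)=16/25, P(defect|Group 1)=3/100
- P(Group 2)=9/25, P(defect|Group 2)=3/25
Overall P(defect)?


P(B) = Σ P(B|Aᵢ)×P(Aᵢ)
  3/100×16/25 = 12/625
  3/25×9/25 = 27/625
Sum = 39/625

P(defect) = 39/625 ≈ 6.24%


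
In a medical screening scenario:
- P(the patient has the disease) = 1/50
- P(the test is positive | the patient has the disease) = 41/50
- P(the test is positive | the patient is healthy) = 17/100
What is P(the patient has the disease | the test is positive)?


Using Bayes' theorem:
P(A|B) = P(B|A)·P(A) / P(B)

P(the test is positive) = 41/50 × 1/50 + 17/100 × 49/50
= 41/2500 + 833/5000 = 183/1000

P(the patient has the disease|the test is positive) = (41/2500) / (183/1000) = 82/915

P(the patient has the disease|the test is positive) = 82/915 ≈ 8.96%


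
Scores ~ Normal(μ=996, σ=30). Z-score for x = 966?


z = (x - μ)/σ = (966 - 996)/30 = -1.0

z = -1.0


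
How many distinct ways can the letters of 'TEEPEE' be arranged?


Letters: 6, freq: {'T': 1, 'E': 4, 'P': 1}
6!/(1!×4!×1!) = 720/24 = 30

30


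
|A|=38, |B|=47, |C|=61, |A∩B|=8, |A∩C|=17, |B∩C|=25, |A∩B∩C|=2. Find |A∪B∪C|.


|A∪B∪C| = 38+47+61-8-17-25+2 = 98

|A∪B∪C| = 98


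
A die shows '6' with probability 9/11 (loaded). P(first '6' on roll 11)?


Geometric: P(X=11) = (1-p)^(k-1)×p = (2/11)^10×9/11 = 9216/285311670611

P(X=11) = 9216/285311670611 ≈ 0.00%


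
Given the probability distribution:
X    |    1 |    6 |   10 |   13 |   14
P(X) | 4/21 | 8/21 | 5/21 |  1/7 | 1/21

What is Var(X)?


E[X] = 155/21
E[X²] = 1495/21
Var(X) = E[X²] - (E[X])² = 1495/21 - 24025/441 = 7370/441

Var(X) = 7370/441 ≈ 16.7120


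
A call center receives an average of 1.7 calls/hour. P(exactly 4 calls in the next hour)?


Poisson(λ=1.7): P(X=4) = e^(-λ)×λ^k/k!
= e^(-1.7) × 1.7^4 / 4!
≈ 0.1826835241 × 8.3521 / 24 ≈ 0.063575

P(X=4) ≈ 0.063575 ≈ 6.36%


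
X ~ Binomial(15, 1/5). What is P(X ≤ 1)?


P(X ≤ 1) = Σ P(X=i) for i=0..1
P(X=0) = 1073741824/30517578125
P(X=1) = 805306368/6103515625
Sum = 5100273664/30517578125

P(X ≤ 1) = 5100273664/30517578125 ≈ 16.71%


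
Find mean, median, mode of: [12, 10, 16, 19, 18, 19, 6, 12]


Sorted: [6, 10, 12, 12, 16, 18, 19, 19]
Mean = 112/8 = 14
Median = 14
Freq: {12: 2, 10: 1, 16: 1, 19: 2, 18: 1, 6: 1}
Mode: [12, 19]

Mean=14, Median=14, Mode=[12, 19]


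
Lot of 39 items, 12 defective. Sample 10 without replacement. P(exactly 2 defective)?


Hypergeometric: C(12,2)×C(27,8)/C(39,10)
= 66×2220075/635745396 = 170775/740962

P(X=2) = 170775/740962 ≈ 23.05%


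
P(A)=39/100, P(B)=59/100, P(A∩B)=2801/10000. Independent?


P(A)×P(B) = 2301/10000
P(A∩B) = 2801/10000
Not equal → NOT independent

No, not independent


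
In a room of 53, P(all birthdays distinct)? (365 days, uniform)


P(all different) = Π(365-i)/365 for i=0..52
= (365/365)×(364/365)×...×(313/365)
= 0.018862

P ≈ 0.0189 ≈ 1.89%


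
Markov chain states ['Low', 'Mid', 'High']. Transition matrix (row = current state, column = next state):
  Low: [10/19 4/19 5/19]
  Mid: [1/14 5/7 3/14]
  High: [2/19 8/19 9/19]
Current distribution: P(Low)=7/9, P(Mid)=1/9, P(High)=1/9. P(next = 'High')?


P(next=High) = Σᵢ P(now=i)×P(i→High)
= 7/9×5/19 + 1/9×3/14 + 1/9×9/19
= 35/171 + 1/42 + 1/19 = 673/2394

P = 673/2394 ≈ 0.2811


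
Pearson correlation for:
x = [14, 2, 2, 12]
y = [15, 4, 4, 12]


n=4, Σx=30, Σy=35, Σxy=370, Σx²=348, Σy²=401
r = (4×370 - 30×35)/√((4×348 - 30²)(4×401 - 35²))
= 430/√(492×379) = 430/√186468 ≈ 430/431.8194 ≈ 0.9958

r ≈ 0.9958


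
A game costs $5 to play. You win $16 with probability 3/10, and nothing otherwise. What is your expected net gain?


E[gain] = (16-5)×3/10 + (-5)×7/10
= 33/10 - 7/2 = -1/5

Expected net gain = $-1/5 ≈ $-0.20


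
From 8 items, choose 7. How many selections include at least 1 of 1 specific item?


Complement: C(8,7) - C(7,7) = 8 - 1 = 7

7


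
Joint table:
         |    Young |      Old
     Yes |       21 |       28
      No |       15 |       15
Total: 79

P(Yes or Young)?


P(Yes∨Young) = P(Yes) + P(Young) - P(Yes∧Young)
= (49 + 36 - 21)/79 = 64/79

P = 64/79 ≈ 81.01%


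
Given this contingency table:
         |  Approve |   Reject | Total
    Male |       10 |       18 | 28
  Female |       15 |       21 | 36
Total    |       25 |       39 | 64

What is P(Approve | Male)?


P(Approve | Male) = 10/(10+18) = 10/28 = 5/14

P(Approve|Male) = 5/14 ≈ 35.71%


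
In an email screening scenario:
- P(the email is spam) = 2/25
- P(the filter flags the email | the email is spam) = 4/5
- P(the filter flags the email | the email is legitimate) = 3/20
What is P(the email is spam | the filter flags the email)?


Using Bayes' theorem:
P(A|B) = P(B|A)·P(A) / P(B)

P(the filter flags the email) = 4/5 × 2/25 + 3/20 × 23/25
= 8/125 + 69/500 = 101/500

P(the email is spam|the filter flags the email) = (8/125) / (101/500) = 32/101

P(the email is spam|the filter flags the email) = 32/101 ≈ 31.68%


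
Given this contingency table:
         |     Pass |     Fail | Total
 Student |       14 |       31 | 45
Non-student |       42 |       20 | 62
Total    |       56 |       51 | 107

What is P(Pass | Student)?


P(Pass | Student) = 14/(14+31) = 14/45

P(Pass|Student) = 14/45 ≈ 31.11%


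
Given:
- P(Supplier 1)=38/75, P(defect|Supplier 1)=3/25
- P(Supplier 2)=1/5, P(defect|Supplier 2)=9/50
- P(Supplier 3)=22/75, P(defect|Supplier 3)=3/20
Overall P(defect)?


P(B) = Σ P(B|Aᵢ)×P(Aᵢ)
  3/25×38/75 = 38/625
  9/50×1/5 = 9/250
  3/20×22/75 = 11/250
Sum = 88/625

P(defect) = 88/625 ≈ 14.08%


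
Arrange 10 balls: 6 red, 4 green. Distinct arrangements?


10!/(6!×4!) = 210

210


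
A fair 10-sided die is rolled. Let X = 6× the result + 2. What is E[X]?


E[die] = (1+10)/2 = 11/2
E[X] = 6×11/2 + 2 = 35

E[X] = 35


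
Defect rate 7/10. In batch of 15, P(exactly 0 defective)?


Binomial: P(X=0) = C(15,0)×p^0×(1-p)^15
= 1 × 1 × 14348907/1000000000000000 = 14348907/1000000000000000

P(X=0) = 14348907/1000000000000000 ≈ 0.00%


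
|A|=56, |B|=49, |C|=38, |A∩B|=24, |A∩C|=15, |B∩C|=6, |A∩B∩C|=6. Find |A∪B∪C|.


|A∪B∪C| = 56+49+38-24-15-6+6 = 104

|A∪B∪C| = 104


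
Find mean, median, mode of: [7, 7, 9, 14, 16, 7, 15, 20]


Sorted: [7, 7, 7, 9, 14, 15, 16, 20]
Mean = 95/8
Median = 23/2
Freq: {7: 3, 9: 1, 14: 1, 16: 1, 15: 1, 20: 1}
Mode: [7]

Mean=95/8, Median=23/2, Mode=7


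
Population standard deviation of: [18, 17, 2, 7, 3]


Mean = 47/5
  (18-47/5)²=1849/25
  (17-47/5)²=1444/25
  (2-47/5)²=1369/25
  (7-47/5)²=144/25
  (3-47/5)²=1024/25
Σ(x-μ)² = 1166/5
σ² = (1166/5)/5 = 1166/25

σ = √(1166/25) ≈ 6.8293


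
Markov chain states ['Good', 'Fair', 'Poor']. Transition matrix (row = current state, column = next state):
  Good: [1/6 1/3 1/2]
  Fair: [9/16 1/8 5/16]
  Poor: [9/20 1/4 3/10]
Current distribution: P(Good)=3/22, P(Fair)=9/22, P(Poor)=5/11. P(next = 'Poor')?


P(next=Poor) = Σᵢ P(now=i)×P(i→Poor)
= 3/22×1/2 + 9/22×5/16 + 5/11×3/10
= 3/44 + 45/352 + 3/22 = 117/352

P = 117/352 ≈ 0.3324


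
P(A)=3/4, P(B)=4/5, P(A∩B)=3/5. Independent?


P(A)×P(B) = 3/5
P(A∩B) = 3/5
Equal ✓ → Independent

Yes, independent


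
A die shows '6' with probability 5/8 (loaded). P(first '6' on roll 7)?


Geometric: P(X=7) = (1-p)^(k-1)×p = (3/8)^6×5/8 = 3645/2097152

P(X=7) = 3645/2097152 ≈ 0.17%


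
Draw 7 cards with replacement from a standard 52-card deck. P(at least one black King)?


P(not a black King) = 50/52 = 25/26
P(none in 7 draws) = (25/26)^7 = 6103515625/8031810176
P(≥1 black King) = 1 - 6103515625/8031810176 = 1928294551/8031810176

P = 1928294551/8031810176 ≈ 24.01%


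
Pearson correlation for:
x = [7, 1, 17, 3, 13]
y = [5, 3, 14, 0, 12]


n=5, Σx=41, Σy=34, Σxy=432, Σx²=517, Σy²=374
r = (5×432 - 41×34)/√((5×517 - 41²)(5×374 - 34²))
= 766/√(904×714) = 766/√645456 ≈ 766/803.4028 ≈ 0.9534

r ≈ 0.9534


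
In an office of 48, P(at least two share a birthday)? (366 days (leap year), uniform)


P(all different) = Π(366-i)/366 for i=0..47
= 0.039768
P(match) = 1 - 0.039768 = 0.960232

P ≈ 0.9602 ≈ 96.02%


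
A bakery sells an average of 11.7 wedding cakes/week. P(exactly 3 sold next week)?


Poisson(λ=11.7): P(X=3) = e^(-λ)×λ^k/k!
= e^(-11.7) × 11.7^3 / 3!
≈ 8.293819161e-06 × 1601.613 / 6 ≈ 0.002214

P(X=3) ≈ 0.002214 ≈ 0.22%


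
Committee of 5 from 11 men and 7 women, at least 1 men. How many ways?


Count by #men:
  1M,4W: C(11,1)×C(7,4)=385
  2M,3W: C(11,2)×C(7,3)=1925
  3M,2W: C(11,3)×C(7,2)=3465
  4M,1W: C(11,4)×C(7,1)=2310
  5M,0W: C(11,5)×C(7,0)=462
Total = 8547

8547


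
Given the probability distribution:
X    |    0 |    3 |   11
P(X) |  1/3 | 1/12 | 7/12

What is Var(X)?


E[X] = 20/3
E[X²] = 214/3
Var(X) = E[X²] - (E[X])² = 214/3 - 400/9 = 242/9

Var(X) = 242/9 ≈ 26.8889


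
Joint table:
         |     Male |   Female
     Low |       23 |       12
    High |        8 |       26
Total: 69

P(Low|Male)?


P(Low|Male) = 23/(23+8) = 23/31

P = 23/31 ≈ 74.19%


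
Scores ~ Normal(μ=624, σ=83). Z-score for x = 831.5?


z = (x - μ)/σ = (831.5 - 624)/83 = 2.5

z = 2.5


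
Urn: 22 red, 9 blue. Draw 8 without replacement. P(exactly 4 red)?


Hypergeometric: C(22,4)×C(9,4)/C(31,8)
= 7315×126/7888725 = 20482/175305

P(X=4) = 20482/175305 ≈ 11.68%


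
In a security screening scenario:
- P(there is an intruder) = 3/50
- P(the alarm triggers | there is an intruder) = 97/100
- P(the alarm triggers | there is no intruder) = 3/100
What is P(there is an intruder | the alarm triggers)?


Using Bayes' theorem:
P(A|B) = P(B|A)·P(A) / P(B)

P(the alarm triggers) = 97/100 × 3/50 + 3/100 × 47/50
= 291/5000 + 141/5000 = 54/625

P(there is an intruder|the alarm triggers) = (291/5000) / (54/625) = 97/144

P(there is an intruder|the alarm triggers) = 97/144 ≈ 67.36%


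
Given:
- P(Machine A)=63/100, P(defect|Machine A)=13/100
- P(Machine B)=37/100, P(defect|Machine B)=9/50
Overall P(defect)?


P(B) = Σ P(B|Aᵢ)×P(Aᵢ)
  13/100×63/100 = 819/10000
  9/50×37/100 = 333/5000
Sum = 297/2000

P(defect) = 297/2000 ≈ 14.85%


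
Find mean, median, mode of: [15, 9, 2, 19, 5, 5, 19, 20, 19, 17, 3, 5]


Sorted: [2, 3, 5, 5, 5, 9, 15, 17, 19, 19, 19, 20]
Mean = 138/12 = 23/2
Median = 12
Freq: {15: 1, 9: 1, 2: 1, 19: 3, 5: 3, 20: 1, 17: 1, 3: 1}
Mode: [5, 19]

Mean=23/2, Median=12, Mode=[5, 19]


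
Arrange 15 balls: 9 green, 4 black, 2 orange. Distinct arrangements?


15!/(9!×4!×2!) = 75075

75075


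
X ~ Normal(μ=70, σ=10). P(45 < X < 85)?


z₁=(45-70)/10=-2.5, z₂=(85-70)/10=1.5
P = Φ(1.5) - Φ(-2.5) = 0.933193 - 0.006210 = 0.926983 ≈ 0.9270

P(45 < X < 85) ≈ 0.9270


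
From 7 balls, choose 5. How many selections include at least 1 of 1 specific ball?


Complement: C(7,5) - C(6,5) = 21 - 6 = 15

15


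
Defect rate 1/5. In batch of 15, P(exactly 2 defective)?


Binomial: P(X=2) = C(15,2)×p^2×(1-p)^13
= 105 × 1/25 × 67108864/1220703125 = 1409286144/6103515625

P(X=2) = 1409286144/6103515625 ≈ 23.09%


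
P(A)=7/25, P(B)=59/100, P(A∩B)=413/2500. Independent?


P(A)×P(B) = 413/2500
P(A∩B) = 413/2500
Equal ✓ → Independent

Yes, independent


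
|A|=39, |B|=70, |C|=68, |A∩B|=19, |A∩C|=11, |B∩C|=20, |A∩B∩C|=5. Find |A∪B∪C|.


|A∪B∪C| = 39+70+68-19-11-20+5 = 132

|A∪B∪C| = 132


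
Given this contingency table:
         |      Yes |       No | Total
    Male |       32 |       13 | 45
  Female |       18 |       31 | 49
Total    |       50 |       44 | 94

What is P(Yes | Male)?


P(Yes | Male) = 32/(32+13) = 32/45

P(Yes|Male) = 32/45 ≈ 71.11%


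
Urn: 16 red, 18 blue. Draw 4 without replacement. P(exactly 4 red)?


Hypergeometric: C(16,4)×C(18,0)/C(34,4)
= 1820×1/46376 = 455/11594

P(X=4) = 455/11594 ≈ 3.92%


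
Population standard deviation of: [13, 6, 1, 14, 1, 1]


Mean = 36/6 = 6
  (13-6)²=49
  (6-6)²=0
  (1-6)²=25
  (14-6)²=64
  (1-6)²=25
  (1-6)²=25
Σ(x-μ)² = 188
σ² = 188/6 = 94/3

σ = √(94/3) ≈ 5.5976


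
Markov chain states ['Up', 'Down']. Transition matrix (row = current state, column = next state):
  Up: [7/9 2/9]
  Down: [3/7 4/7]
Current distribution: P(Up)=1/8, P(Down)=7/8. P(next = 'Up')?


P(next=Up) = Σᵢ P(now=i)×P(i→Up)
= 1/8×7/9 + 7/8×3/7
= 7/72 + 3/8 = 17/36

P = 17/36 ≈ 0.4722


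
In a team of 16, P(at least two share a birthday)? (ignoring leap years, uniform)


P(all different) = Π(365-i)/365 for i=0..15
= 0.716396
P(match) = 1 - 0.716396 = 0.283604

P ≈ 0.2836 ≈ 28.36%


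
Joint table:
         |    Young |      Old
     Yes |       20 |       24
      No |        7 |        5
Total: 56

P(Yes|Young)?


P(Yes|Young) = 20/(20+7) = 20/27

P = 20/27 ≈ 74.07%


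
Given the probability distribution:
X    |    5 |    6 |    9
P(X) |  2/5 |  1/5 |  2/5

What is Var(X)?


E[X] = 34/5
E[X²] = 248/5
Var(X) = E[X²] - (E[X])² = 248/5 - 1156/25 = 84/25

Var(X) = 84/25 ≈ 3.3600


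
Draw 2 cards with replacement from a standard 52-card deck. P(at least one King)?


P(not a King) = 48/52 = 12/13
P(none in 2 draws) = (12/13)^2 = 144/169
P(≥1 King) = 1 - 144/169 = 25/169

P = 25/169 ≈ 14.79%


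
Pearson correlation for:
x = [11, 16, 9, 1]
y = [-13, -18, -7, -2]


n=4, Σx=37, Σy=-40, Σxy=-496, Σx²=459, Σy²=546
r = (4×(-496) - 37×(-40))/√((4×459 - 37²)(4×546 - (-40)²))
= -504/√(467×584) = -504/√272728 ≈ -504/522.2337 ≈ -0.9651

r ≈ -0.9651


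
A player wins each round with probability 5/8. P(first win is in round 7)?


Geometric: P(X=7) = (1-p)^(k-1)×p = (3/8)^6×5/8 = 3645/2097152

P(X=7) = 3645/2097152 ≈ 0.17%


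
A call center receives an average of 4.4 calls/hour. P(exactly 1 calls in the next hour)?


Poisson(λ=4.4): P(X=1) = e^(-λ)×λ^k/k!
= e^(-4.4) × 4.4^1 / 1!
≈ 0.0122773399 × 4.4 / 1 ≈ 0.054020

P(X=1) ≈ 0.054020 ≈ 5.40%


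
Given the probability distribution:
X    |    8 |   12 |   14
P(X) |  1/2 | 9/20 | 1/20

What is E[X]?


E[X] = Σ x·P(X=x)
= (8)×(1/2) + (12)×(9/20) + (14)×(1/20)
= 101/10

E[X] = 101/10


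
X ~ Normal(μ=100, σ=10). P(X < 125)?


z = (125-100)/10 = 2.5
P(Z < 2.5) = 0.9938

P(X < 125) ≈ 0.9938


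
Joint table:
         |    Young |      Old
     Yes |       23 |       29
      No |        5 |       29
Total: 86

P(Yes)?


P(Yes) = (23+29)/86 = 52/86 = 26/43

P(Yes) = 26/43 ≈ 60.47%


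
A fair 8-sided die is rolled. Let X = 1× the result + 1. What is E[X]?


E[die] = (1+8)/2 = 9/2
E[X] = 1×9/2 + 1 = 11/2

E[X] = 11/2


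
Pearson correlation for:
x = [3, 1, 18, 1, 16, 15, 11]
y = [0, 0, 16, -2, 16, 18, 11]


n=7, Σx=65, Σy=59, Σxy=933, Σx²=937, Σy²=961
r = (7×933 - 65×59)/√((7×937 - 65²)(7×961 - 59²))
= 2696/√(2334×3246) = 2696/√7576164 ≈ 2696/2752.4832 ≈ 0.9795

r ≈ 0.9795


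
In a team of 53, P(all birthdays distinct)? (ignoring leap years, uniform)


P(all different) = Π(365-i)/365 for i=0..52
= (365/365)×(364/365)×...×(313/365)
= 0.018862

P ≈ 0.0189 ≈ 1.89%


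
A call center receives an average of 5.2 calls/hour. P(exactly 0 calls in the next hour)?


Poisson(λ=5.2): P(X=0) = e^(-λ)×λ^k/k!
= e^(-5.2) × 5.2^0 / 0!
≈ 0.005516564421 × 1 / 1 ≈ 0.005517

P(X=0) ≈ 0.005517 ≈ 0.55%


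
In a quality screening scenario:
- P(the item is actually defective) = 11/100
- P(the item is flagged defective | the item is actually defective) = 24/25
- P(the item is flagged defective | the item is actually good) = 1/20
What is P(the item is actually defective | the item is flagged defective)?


Using Bayes' theorem:
P(A|B) = P(B|A)·P(A) / P(B)

P(the item is flagged defective) = 24/25 × 11/100 + 1/20 × 89/100
= 66/625 + 89/2000 = 1501/10000

P(the item is actually defective|the item is flagged defective) = (66/625) / (1501/10000) = 1056/1501

P(the item is actually defective|the item is flagged defective) = 1056/1501 ≈ 70.35%


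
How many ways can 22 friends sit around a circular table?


Circular arrangements of 22 distinct objects: fix one position to break rotational symmetry.
(n-1)! = 21! = 51090942171709440000

51090942171709440000


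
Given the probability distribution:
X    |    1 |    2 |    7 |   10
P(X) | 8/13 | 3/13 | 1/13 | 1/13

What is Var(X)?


E[X] = 31/13
E[X²] = 13
Var(X) = E[X²] - (E[X])² = 13 - 961/169 = 1236/169

Var(X) = 1236/169 ≈ 7.3136


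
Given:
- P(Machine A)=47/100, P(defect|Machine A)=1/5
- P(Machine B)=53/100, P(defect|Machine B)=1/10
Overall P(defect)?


P(B) = Σ P(B|Aᵢ)×P(Aᵢ)
  1/5×47/100 = 47/500
  1/10×53/100 = 53/1000
Sum = 147/1000

P(defect) = 147/1000 ≈ 14.70%


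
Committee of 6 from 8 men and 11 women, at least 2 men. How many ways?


Count by #men:
  2M,4W: C(8,2)×C(11,4)=9240
  3M,3W: C(8,3)×C(11,3)=9240
  4M,2W: C(8,4)×C(11,2)=3850
  5M,1W: C(8,5)×C(11,1)=616
  6M,0W: C(8,6)×C(11,0)=28
Total = 22974

22974


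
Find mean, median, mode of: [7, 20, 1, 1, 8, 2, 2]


Sorted: [1, 1, 2, 2, 7, 8, 20]
Mean = 41/7
Median = 2
Freq: {7: 1, 20: 1, 1: 2, 8: 1, 2: 2}
Mode: [1, 2]

Mean=41/7, Median=2, Mode=[1, 2]


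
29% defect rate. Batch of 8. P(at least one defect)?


P(all good) = (71/100)^8 = 645753531245761/10000000000000000
P(≥1 defect) = 9354246468754239/10000000000000000

P = 9354246468754239/10000000000000000 ≈ 93.54%


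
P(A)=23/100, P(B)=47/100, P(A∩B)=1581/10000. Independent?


P(A)×P(B) = 1081/10000
P(A∩B) = 1581/10000
Not equal → NOT independent

No, not independent


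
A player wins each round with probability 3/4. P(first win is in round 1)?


Geometric: P(X=1) = (1-p)^(k-1)×p = (1/4)^0×3/4 = 3/4

P(X=1) = 3/4 ≈ 75.00%


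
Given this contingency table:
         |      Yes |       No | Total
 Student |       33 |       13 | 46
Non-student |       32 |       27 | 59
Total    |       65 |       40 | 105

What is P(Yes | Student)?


P(Yes | Student) = 33/(33+13) = 33/46

P(Yes|Student) = 33/46 ≈ 71.74%


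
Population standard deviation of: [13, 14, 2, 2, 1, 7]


Mean = 39/6 = 13/2
  (13-13/2)²=169/4
  (14-13/2)²=225/4
  (2-13/2)²=81/4
  (2-13/2)²=81/4
  (1-13/2)²=121/4
  (7-13/2)²=1/4
Σ(x-μ)² = 339/2
σ² = (339/2)/6 = 113/4

σ = √(113/4) ≈ 5.3151


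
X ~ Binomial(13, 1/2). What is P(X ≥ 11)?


P(X ≥ 11) = Σ P(X=i) for i=11..13
P(X=11) = 39/4096
P(X=12) = 13/8192
P(X=13) = 1/8192
Sum = 23/2048

P(X ≥ 11) = 23/2048 ≈ 1.12%


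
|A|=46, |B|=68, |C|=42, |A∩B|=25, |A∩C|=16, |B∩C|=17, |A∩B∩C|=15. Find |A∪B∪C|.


|A∪B∪C| = 46+68+42-25-16-17+15 = 113

|A∪B∪C| = 113


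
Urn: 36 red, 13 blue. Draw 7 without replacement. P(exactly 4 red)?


Hypergeometric: C(36,4)×C(13,3)/C(49,7)
= 58905×286/85900584 = 36465/185932

P(X=4) = 36465/185932 ≈ 19.61%


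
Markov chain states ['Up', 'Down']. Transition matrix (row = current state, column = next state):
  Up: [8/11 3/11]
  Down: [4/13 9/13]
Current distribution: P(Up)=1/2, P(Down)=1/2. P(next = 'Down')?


P(next=Down) = Σᵢ P(now=i)×P(i→Down)
= 1/2×3/11 + 1/2×9/13
= 3/22 + 9/26 = 69/143

P = 69/143 ≈ 0.4825


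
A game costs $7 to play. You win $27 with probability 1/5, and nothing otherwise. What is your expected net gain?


E[gain] = (27-7)×1/5 + (-7)×4/5
= 4 - 28/5 = -8/5

Expected net gain = $-8/5 ≈ $-1.60


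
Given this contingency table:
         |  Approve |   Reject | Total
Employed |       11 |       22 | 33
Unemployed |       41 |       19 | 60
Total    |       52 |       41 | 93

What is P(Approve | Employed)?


P(Approve | Employed) = 11/(11+22) = 11/33 = 1/3

P(Approve|Employed) = 1/3 ≈ 33.33%


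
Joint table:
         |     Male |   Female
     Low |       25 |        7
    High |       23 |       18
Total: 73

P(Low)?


P(Low) = (25+7)/73 = 32/73

P(Low) = 32/73 ≈ 43.84%


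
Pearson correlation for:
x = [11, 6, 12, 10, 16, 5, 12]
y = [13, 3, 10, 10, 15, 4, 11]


n=7, Σx=72, Σy=66, Σxy=773, Σx²=826, Σy²=740
r = (7×773 - 72×66)/√((7×826 - 72²)(7×740 - 66²))
= 659/√(598×824) = 659/√492752 ≈ 659/701.9630 ≈ 0.9388

r ≈ 0.9388


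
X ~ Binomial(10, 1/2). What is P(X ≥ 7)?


P(X ≥ 7) = Σ P(X=i) for i=7..10
P(X=7) = 15/128
P(X=8) = 45/1024
P(X=9) = 5/512
P(X=10) = 1/1024
Sum = 11/64

P(X ≥ 7) = 11/64 ≈ 17.19%


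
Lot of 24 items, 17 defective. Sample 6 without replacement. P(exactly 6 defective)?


Hypergeometric: C(17,6)×C(7,0)/C(24,6)
= 12376×1/134596 = 442/4807

P(X=6) = 442/4807 ≈ 9.19%


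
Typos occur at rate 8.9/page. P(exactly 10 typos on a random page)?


Poisson(λ=8.9): P(X=10) = e^(-λ)×λ^k/k!
= e^(-8.9) × 8.9^10 / 10!
≈ 0.0001363889265 × 3118171993 / 3628800 ≈ 0.117197

P(X=10) ≈ 0.117197 ≈ 11.72%


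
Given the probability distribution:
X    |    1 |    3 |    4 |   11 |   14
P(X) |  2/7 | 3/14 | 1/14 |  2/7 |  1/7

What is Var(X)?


E[X] = 89/14
E[X²] = 923/14
Var(X) = E[X²] - (E[X])² = 923/14 - 7921/196 = 5001/196

Var(X) = 5001/196 ≈ 25.5153


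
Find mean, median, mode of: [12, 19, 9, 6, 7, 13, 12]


Sorted: [6, 7, 9, 12, 12, 13, 19]
Mean = 78/7
Median = 12
Freq: {12: 2, 19: 1, 9: 1, 6: 1, 7: 1, 13: 1}
Mode: [12]

Mean=78/7, Median=12, Mode=12


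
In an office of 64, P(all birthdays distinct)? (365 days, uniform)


P(all different) = Π(365-i)/365 for i=0..63
= (365/365)×(364/365)×...×(302/365)
= 0.002810

P ≈ 0.0028 ≈ 0.28%


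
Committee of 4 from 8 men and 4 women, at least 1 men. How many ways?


Count by #men:
  1M,3W: C(8,1)×C(4,3)=32
  2M,2W: C(8,2)×C(4,2)=168
  3M,1W: C(8,3)×C(4,1)=224
  4M,0W: C(8,4)×C(4,0)=70
Total = 494

494


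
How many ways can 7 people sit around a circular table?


Circular arrangements of 7 distinct objects: fix one position to break rotational symmetry.
(n-1)! = 6! = 720

720


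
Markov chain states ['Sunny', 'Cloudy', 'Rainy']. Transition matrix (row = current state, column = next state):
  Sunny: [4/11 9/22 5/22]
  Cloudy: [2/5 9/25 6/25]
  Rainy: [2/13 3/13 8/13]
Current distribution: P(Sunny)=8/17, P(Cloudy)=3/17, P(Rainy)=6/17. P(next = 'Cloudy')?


P(next=Cloudy) = Σᵢ P(now=i)×P(i→Cloudy)
= 8/17×9/22 + 3/17×9/25 + 6/17×3/13
= 36/187 + 27/425 + 18/221 = 20511/60775

P = 20511/60775 ≈ 0.3375


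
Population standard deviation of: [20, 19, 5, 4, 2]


Mean = 50/5 = 10
  (20-10)²=100
  (19-10)²=81
  (5-10)²=25
  (4-10)²=36
  (2-10)²=64
Σ(x-μ)² = 306
σ² = 306/5

σ = √(306/5) ≈ 7.8230


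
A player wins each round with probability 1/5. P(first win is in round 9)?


Geometric: P(X=9) = (1-p)^(k-1)×p = (4/5)^8×1/5 = 65536/1953125

P(X=9) = 65536/1953125 ≈ 3.36%


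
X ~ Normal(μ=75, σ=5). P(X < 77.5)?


z = (77.5-75)/5 = 0.5
P(Z < 0.5) = 0.6915

P(X < 77.5) ≈ 0.6915


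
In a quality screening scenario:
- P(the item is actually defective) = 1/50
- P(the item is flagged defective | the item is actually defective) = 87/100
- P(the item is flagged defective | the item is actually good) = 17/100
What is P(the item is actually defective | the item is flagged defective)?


Using Bayes' theorem:
P(A|B) = P(B|A)·P(A) / P(B)

P(the item is flagged defective) = 87/100 × 1/50 + 17/100 × 49/50
= 87/5000 + 833/5000 = 23/125

P(the item is actually defective|the item is flagged defective) = (87/5000) / (23/125) = 87/920

P(the item is actually defective|the item is flagged defective) = 87/920 ≈ 9.46%


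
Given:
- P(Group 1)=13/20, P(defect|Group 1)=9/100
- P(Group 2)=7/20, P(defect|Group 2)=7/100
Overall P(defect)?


P(B) = Σ P(B|Aᵢ)×P(Aᵢ)
  9/100×13/20 = 117/2000
  7/100×7/20 = 49/2000
Sum = 83/1000

P(defect) = 83/1000 ≈ 8.30%


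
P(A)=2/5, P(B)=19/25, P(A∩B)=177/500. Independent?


P(A)×P(B) = 38/125
P(A∩B) = 177/500
Not equal → NOT independent

No, not independent


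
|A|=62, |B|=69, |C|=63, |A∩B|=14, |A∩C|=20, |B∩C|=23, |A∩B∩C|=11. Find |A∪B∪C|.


|A∪B∪C| = 62+69+63-14-20-23+11 = 148

|A∪B∪C| = 148


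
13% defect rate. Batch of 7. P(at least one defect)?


P(all good) = (87/100)^7 = 37725479487783/100000000000000
P(≥1 defect) = 62274520512217/100000000000000

P = 62274520512217/100000000000000 ≈ 62.27%


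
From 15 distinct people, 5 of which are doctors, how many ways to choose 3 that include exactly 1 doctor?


Choose 1 of the 5 doctors and 2 of the other 10 people:
C(5,1)×C(10,2) = 5×45 = 225

225


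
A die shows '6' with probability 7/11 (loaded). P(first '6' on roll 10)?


Geometric: P(X=10) = (1-p)^(k-1)×p = (4/11)^9×7/11 = 1835008/25937424601

P(X=10) = 1835008/25937424601 ≈ 0.01%


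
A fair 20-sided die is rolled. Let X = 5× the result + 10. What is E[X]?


E[die] = (1+20)/2 = 21/2
E[X] = 5×21/2 + 10 = 125/2

E[X] = 125/2


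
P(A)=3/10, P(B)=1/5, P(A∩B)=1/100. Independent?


P(A)×P(B) = 3/50
P(A∩B) = 1/100
Not equal → NOT independent

No, not independent


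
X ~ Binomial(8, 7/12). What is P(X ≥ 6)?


P(X ≥ 6) = Σ P(X=i) for i=6..8
P(X=6) = 20588575/107495424
P(X=7) = 4117715/53747712
P(X=8) = 5764801/429981696
Sum = 40353607/143327232

P(X ≥ 6) = 40353607/143327232 ≈ 28.15%


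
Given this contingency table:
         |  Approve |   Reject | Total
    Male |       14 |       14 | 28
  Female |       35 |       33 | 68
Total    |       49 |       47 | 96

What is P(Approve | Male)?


P(Approve | Male) = 14/(14+14) = 14/28 = 1/2

P(Approve|Male) = 1/2 ≈ 50.00%


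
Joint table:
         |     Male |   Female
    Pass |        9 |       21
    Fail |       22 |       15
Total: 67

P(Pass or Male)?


P(Pass∨Male) = P(Pass) + P(Male) - P(Pass∧Male)
= (30 + 31 - 9)/67 = 52/67

P = 52/67 ≈ 77.61%


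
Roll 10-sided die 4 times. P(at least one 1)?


P(no 1)^4 = (9/10)^4 = 6561/10000
P(≥1) = 1 - 6561/10000 = 3439/10000

P = 3439/10000 ≈ 34.39%


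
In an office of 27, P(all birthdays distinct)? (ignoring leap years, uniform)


P(all different) = Π(365-i)/365 for i=0..26
= (365/365)×(364/365)×...×(339/365)
= 0.373141

P ≈ 0.3731 ≈ 37.31%


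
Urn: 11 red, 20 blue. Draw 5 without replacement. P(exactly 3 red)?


Hypergeometric: C(11,3)×C(20,2)/C(31,5)
= 165×190/169911 = 10450/56637

P(X=3) = 10450/56637 ≈ 18.45%


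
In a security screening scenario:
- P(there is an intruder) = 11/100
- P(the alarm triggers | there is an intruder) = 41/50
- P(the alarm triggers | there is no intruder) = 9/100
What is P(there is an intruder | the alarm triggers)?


Using Bayes' theorem:
P(A|B) = P(B|A)·P(A) / P(B)

P(the alarm triggers) = 41/50 × 11/100 + 9/100 × 89/100
= 451/5000 + 801/10000 = 1703/10000

P(there is an intruder|the alarm triggers) = (451/5000) / (1703/10000) = 902/1703

P(there is an intruder|the alarm triggers) = 902/1703 ≈ 52.97%


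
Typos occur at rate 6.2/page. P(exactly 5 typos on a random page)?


Poisson(λ=6.2): P(X=5) = e^(-λ)×λ^k/k!
= e^(-6.2) × 6.2^5 / 5!
≈ 0.002029430636 × 9161.32832 / 120 ≈ 0.154936

P(X=5) ≈ 0.154936 ≈ 15.49%


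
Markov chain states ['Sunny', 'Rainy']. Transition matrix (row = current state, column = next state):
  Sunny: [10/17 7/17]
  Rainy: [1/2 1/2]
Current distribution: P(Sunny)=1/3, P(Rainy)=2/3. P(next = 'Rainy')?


P(next=Rainy) = Σᵢ P(now=i)×P(i→Rainy)
= 1/3×7/17 + 2/3×1/2
= 7/51 + 1/3 = 8/17

P = 8/17 ≈ 0.4706


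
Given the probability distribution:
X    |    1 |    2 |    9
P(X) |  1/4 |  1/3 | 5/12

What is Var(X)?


E[X] = 14/3
E[X²] = 106/3
Var(X) = E[X²] - (E[X])² = 106/3 - 196/9 = 122/9

Var(X) = 122/9 ≈ 13.5556


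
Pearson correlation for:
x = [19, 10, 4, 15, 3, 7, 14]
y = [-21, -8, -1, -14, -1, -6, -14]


n=7, Σx=72, Σy=-65, Σxy=-934, Σx²=956, Σy²=935
r = (7×(-934) - 72×(-65))/√((7×956 - 72²)(7×935 - (-65)²))
= -1858/√(1508×2320) = -1858/√3498560 ≈ -1858/1870.4438 ≈ -0.9933

r ≈ -0.9933


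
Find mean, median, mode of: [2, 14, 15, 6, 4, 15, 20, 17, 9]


Sorted: [2, 4, 6, 9, 14, 15, 15, 17, 20]
Mean = 102/9 = 34/3
Median = 14
Freq: {2: 1, 14: 1, 15: 2, 6: 1, 4: 1, 20: 1, 17: 1, 9: 1}
Mode: [15]

Mean=34/3, Median=14, Mode=15


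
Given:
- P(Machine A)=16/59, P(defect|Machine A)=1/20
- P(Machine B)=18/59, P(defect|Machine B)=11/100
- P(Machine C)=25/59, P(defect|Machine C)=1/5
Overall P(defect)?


P(B) = Σ P(B|Aᵢ)×P(Aᵢ)
  1/20×16/59 = 4/295
  11/100×18/59 = 99/2950
  1/5×25/59 = 5/59
Sum = 389/2950

P(defect) = 389/2950 ≈ 13.19%


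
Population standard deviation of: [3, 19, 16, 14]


Mean = 52/4 = 13
  (3-13)²=100
  (19-13)²=36
  (16-13)²=9
  (14-13)²=1
Σ(x-μ)² = 146
σ² = 146/4 = 73/2

σ = √(73/2) ≈ 6.0415


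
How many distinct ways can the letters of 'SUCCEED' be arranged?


Letters: 7, freq: {'S': 1, 'U': 1, 'C': 2, 'E': 2, 'D': 1}
7!/(1!×1!×2!×2!×1!) = 5040/4 = 1260

1260


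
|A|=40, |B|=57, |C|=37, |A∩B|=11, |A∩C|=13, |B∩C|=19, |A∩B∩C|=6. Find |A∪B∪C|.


|A∪B∪C| = 40+57+37-11-13-19+6 = 97

|A∪B∪C| = 97


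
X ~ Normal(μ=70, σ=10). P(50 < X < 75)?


z₁=(50-70)/10=-2.0, z₂=(75-70)/10=0.5
P = Φ(0.5) - Φ(-2.0) = 0.691462 - 0.022750 = 0.668712 ≈ 0.6687

P(50 < X < 75) ≈ 0.6687


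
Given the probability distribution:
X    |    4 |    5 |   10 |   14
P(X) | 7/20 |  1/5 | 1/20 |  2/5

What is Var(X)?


E[X] = 17/2
E[X²] = 94
Var(X) = E[X²] - (E[X])² = 94 - 289/4 = 87/4

Var(X) = 87/4 ≈ 21.7500


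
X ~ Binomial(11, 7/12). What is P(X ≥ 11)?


P(X ≥ 11) = Σ P(X=i) for i=11..11
P(X=11) = 1977326743/743008370688
Sum = 1977326743/743008370688

P(X ≥ 11) = 1977326743/743008370688 ≈ 0.27%


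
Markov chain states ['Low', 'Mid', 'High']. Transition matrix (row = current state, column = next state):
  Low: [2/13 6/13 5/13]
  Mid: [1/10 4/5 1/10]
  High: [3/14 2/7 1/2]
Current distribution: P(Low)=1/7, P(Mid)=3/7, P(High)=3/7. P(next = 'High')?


P(next=High) = Σᵢ P(now=i)×P(i→High)
= 1/7×5/13 + 3/7×1/10 + 3/7×1/2
= 5/91 + 3/70 + 3/14 = 142/455

P = 142/455 ≈ 0.3121


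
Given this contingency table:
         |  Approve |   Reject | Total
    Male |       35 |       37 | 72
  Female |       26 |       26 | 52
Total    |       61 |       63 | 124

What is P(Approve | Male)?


P(Approve | Male) = 35/(35+37) = 35/72

P(Approve|Male) = 35/72 ≈ 48.61%


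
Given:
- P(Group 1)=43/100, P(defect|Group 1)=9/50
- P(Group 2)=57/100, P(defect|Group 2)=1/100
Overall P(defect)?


P(B) = Σ P(B|Aᵢ)×P(Aᵢ)
  9/50×43/100 = 387/5000
  1/100×57/100 = 57/10000
Sum = 831/10000

P(defect) = 831/10000 ≈ 8.31%


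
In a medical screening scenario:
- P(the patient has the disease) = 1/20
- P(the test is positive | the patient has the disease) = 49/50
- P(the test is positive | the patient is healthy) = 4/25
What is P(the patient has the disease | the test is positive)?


Using Bayes' theorem:
P(A|B) = P(B|A)·P(A) / P(B)

P(the test is positive) = 49/50 × 1/20 + 4/25 × 19/20
= 49/1000 + 19/125 = 201/1000

P(the patient has the disease|the test is positive) = (49/1000) / (201/1000) = 49/201

P(the patient has the disease|the test is positive) = 49/201 ≈ 24.38%


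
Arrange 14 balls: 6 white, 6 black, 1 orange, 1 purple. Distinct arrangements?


14!/(6!×6!×1!×1!) = 168168

168168


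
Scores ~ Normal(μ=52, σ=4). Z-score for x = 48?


z = (x - μ)/σ = (48 - 52)/4 = -1.0

z = -1.0


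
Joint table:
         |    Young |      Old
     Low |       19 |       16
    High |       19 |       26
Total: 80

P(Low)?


P(Low) = (19+16)/80 = 35/80 = 7/16

P(Low) = 7/16 ≈ 43.75%
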